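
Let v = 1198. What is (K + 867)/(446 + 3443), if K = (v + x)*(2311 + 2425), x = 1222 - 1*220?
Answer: 10420067/3889 ≈ 2679.4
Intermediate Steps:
x = 1002 (x = 1222 - 220 = 1002)
K = 10419200 (K = (1198 + 1002)*(2311 + 2425) = 2200*4736 = 10419200)
(K + 867)/(446 + 3443) = (10419200 + 867)/(446 + 3443) = 10420067/3889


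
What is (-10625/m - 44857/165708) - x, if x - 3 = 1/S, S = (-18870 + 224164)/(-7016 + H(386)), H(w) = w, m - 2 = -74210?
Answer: -325575324038033/105186309405984 ≈ -3.0952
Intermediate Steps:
m = -74208 (m = 2 - 74210 = -74208)
S = -102647/3315 (S = (-18870 + 224164)/(-7016 + 386) = 205294/(-6630) = 205294*(-1/6630) = -102647/3315 ≈ -30.964)
x = 304626/102647 (x = 3 + 1/(-102647/3315) = 3 - 3315/102647 = 304626/102647 ≈ 2.9677)
(-10625/m - 44857/165708) - x = (-10625/(-74208) - 44857/165708) - 1*304626/102647 = (-10625*(-1/74208) - 44857*1/165708) - 304626/102647 = (10625/74208 - 44857/165708) - 304626/102647 = -130675063/1024738272 - 304626/102647 = -325575324038033/105186309405984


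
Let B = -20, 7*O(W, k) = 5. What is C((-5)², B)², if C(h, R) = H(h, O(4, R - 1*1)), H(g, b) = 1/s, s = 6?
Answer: 1/36 ≈ 0.027778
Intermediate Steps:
O(W, k) = 5/7 (O(W, k) = (⅐)*5 = 5/7)
H(g, b) = ⅙ (H(g, b) = 1/6 = ⅙)
C(h, R) = ⅙
C((-5)², B)² = (⅙)² = 1/36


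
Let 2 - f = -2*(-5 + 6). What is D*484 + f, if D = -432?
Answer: -209084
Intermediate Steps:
f = 4 (f = 2 - (-2)*(-5 + 6) = 2 - (-2) = 2 - 1*(-2) = 2 + 2 = 4)
D*484 + f = -432*484 + 4 = -209088 + 4 = -209084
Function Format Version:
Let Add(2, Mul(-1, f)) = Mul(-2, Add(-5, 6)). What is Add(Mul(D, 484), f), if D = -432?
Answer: -209084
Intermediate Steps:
f = 4 (f = Add(2, Mul(-1, Mul(-2, Add(-5, 6)))) = Add(2, Mul(-1, Mul(-2, 1))) = Add(2, Mul(-1, -2)) = Add(2, 2) = 4)
Add(Mul(D, 484), f) = Add(Mul(-432, 484), 4) = Add(-209088, 4) = -209084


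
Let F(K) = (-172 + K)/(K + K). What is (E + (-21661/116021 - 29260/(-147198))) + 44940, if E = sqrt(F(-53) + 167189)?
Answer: 383744092439551/8539029579 + sqrt(1878559454)/106 ≈ 45349.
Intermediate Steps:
F(K) = (-172 + K)/(2*K) (F(K) = (-172 + K)/((2*K)) = (-172 + K)*(1/(2*K)) = (-172 + K)/(2*K))
E = sqrt(1878559454)/106 (E = sqrt((1/2)*(-172 - 53)/(-53) + 167189) = sqrt((1/2)*(-1/53)*(-225) + 167189) = sqrt(225/106 + 167189) = sqrt(17722259/106) = sqrt(1878559454)/106 ≈ 408.89)
(E + (-21661/116021 - 29260/(-147198))) + 44940 = (sqrt(1878559454)/106 + (-21661/116021 - 29260/(-147198))) + 44940 = (sqrt(1878559454)/106 + (-21661*1/116021 - 29260*(-1/147198))) + 44940 = (sqrt(1878559454)/106 + (-21661/116021 + 14630/73599)) + 44940 = (sqrt(1878559454)/106 + 103159291/8539029579) + 44940 = (103159291/8539029579 + sqrt(1878559454)/106) + 44940 = 383744092439551/8539029579 + sqrt(1878559454)/106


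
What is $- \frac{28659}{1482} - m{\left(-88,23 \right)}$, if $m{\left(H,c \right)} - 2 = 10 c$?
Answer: $- \frac{124161}{494} \approx -251.34$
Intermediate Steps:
$m{\left(H,c \right)} = 2 + 10 c$
$- \frac{28659}{1482} - m{\left(-88,23 \right)} = - \frac{28659}{1482} - \left(2 + 10 \cdot 23\right) = \left(-28659\right) \frac{1}{1482} - \left(2 + 230\right) = - \frac{9553}{494} - 232 = - \frac{124161}{494}$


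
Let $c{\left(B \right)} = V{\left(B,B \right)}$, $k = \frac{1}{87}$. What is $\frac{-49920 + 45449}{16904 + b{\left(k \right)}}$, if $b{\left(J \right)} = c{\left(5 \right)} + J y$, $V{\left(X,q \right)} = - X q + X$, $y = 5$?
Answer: $- \frac{388977}{1468913} \approx -0.26481$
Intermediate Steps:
$V{\left(X,q \right)} = X - X q$ ($V{\left(X,q \right)} = - X q + X = X - X q$)
$k = \frac{1}{87} \approx 0.011494$
$c{\left(B \right)} = B \left(1 - B\right)$
$b{\left(J \right)} = -20 + 5 J$ ($b{\left(J \right)} = 5 \left(1 - 5\right) + J 5 = 5 \left(1 - 5\right) + 5 J = 5 \left(-4\right) + 5 J = -20 + 5 J$)
$\frac{-49920 + 45449}{16904 + b{\left(k \right)}} = \frac{-49920 + 45449}{16904 + \left(-20 + 5 \cdot \frac{1}{87}\right)} = - \frac{4471}{16904 + \left(-20 + \frac{5}{87}\right)} = - \frac{4471}{16904 - \frac{1735}{87}} = - \frac{4471}{\frac{1468913}{87}} = \left(-4471\right) \frac{87}{1468913} = - \frac{388977}{1468913}$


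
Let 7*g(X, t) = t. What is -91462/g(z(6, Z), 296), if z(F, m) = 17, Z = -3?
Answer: -320117/148 ≈ -2163.0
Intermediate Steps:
g(X, t) = t/7
-91462/g(z(6, Z), 296) = -91462/((1/7)*296) = -91462/296/7 = -91462*7/296 = -320117/148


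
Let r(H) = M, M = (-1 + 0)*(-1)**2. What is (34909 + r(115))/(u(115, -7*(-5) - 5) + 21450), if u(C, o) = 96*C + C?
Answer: 34908/32605 ≈ 1.0706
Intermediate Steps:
u(C, o) = 97*C
M = -1 (M = -1*1 = -1)
r(H) = -1
(34909 + r(115))/(u(115, -7*(-5) - 5) + 21450) = (34909 - 1)/(97*115 + 21450) = 34908/(11155 + 21450) = 34908/32605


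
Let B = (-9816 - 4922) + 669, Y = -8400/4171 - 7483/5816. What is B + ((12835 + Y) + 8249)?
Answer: 170093564047/24258536 ≈ 7011.7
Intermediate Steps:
Y = -80065993/24258536 (Y = -8400*1/4171 - 7483*1/5816 = -8400/4171 - 7483/5816 = -80065993/24258536 ≈ -3.3005)
B = -14069 (B = -14738 + 669 = -14069)
B + ((12835 + Y) + 8249) = -14069 + ((12835 - 80065993/24258536) + 8249) = -14069 + (311278243567/24258536 + 8249) = -14069 + 511386907031/24258536 = 170093564047/24258536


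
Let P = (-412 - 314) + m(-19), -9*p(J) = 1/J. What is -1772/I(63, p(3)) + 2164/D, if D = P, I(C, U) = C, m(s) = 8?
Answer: -704314/22617 ≈ -31.141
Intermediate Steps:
p(J) = -1/(9*J)
P = -718 (P = (-412 - 314) + 8 = -726 + 8 = -718)
D = -718
-1772/I(63, p(3)) + 2164/D = -1772/63 + 2164/(-718) = -1772*1/63 + 2164*(-1/718) = -1772/63 - 1082/359 = -704314/22617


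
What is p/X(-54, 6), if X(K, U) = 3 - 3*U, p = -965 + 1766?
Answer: -267/5 ≈ -53.400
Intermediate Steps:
p = 801
p/X(-54, 6) = 801/(3 - 3*6) = 801/(3 - 18) = 801/(-15) = 801*(-1/15) = -267/5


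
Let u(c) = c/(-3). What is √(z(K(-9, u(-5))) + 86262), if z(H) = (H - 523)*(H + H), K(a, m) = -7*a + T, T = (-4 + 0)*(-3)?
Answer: 3*√2118 ≈ 138.07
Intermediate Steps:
u(c) = -c/3 (u(c) = c*(-⅓) = -c/3)
T = 12 (T = -4*(-3) = 12)
K(a, m) = 12 - 7*a (K(a, m) = -7*a + 12 = 12 - 7*a)
z(H) = 2*H*(-523 + H) (z(H) = (-523 + H)*(2*H) = 2*H*(-523 + H))
√(z(K(-9, u(-5))) + 86262) = √(2*(12 - 7*(-9))*(-523 + (12 - 7*(-9))) + 86262) = √(2*(12 + 63)*(-523 + (12 + 63)) + 86262) = √(2*75*(-523 + 75) + 86262) = √(2*75*(-448) + 86262) = √(-67200 + 86262) = √19062 = 3*√2118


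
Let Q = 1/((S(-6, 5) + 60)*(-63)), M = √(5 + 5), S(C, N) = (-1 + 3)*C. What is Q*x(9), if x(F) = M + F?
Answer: -1/336 - √10/3024 ≈ -0.0040219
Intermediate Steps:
S(C, N) = 2*C
M = √10 ≈ 3.1623
x(F) = F + √10 (x(F) = √10 + F = F + √10)
Q = -1/3024 (Q = 1/((2*(-6) + 60)*(-63)) = -1/63/(-12 + 60) = -1/63/48 = (1/48)*(-1/63) = -1/3024 ≈ -0.00033069)
Q*x(9) = -(9 + √10)/3024 = -1/336 - √10/3024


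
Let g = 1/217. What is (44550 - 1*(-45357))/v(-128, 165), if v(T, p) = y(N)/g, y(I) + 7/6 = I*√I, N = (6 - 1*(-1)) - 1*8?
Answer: -539442/2635 + 3236652*I/18445 ≈ -204.72 + 175.48*I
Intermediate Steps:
N = -1 (N = (6 + 1) - 8 = 7 - 8 = -1)
y(I) = -7/6 + I^(3/2) (y(I) = -7/6 + I*√I = -7/6 + I^(3/2))
g = 1/217 ≈ 0.0046083
v(T, p) = -1519/6 - 217*I (v(T, p) = (-7/6 + (-1)^(3/2))/(1/217) = (-7/6 - I)*217 = -1519/6 - 217*I)
(44550 - 1*(-45357))/v(-128, 165) = (44550 - 1*(-45357))/(-1519/6 - 217*I) = (44550 + 45357)*(36*(-1519/6 + 217*I)/4002565) = 89907*(36*(-1519/6 + 217*I)/4002565) = 3236652*(-1519/6 + 217*I)/4002565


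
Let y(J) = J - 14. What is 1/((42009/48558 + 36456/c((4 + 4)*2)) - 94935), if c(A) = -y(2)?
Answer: -16186/1487430839 ≈ -1.0882e-5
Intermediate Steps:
y(J) = -14 + J
c(A) = 12 (c(A) = -(-14 + 2) = -1*(-12) = 12)
1/((42009/48558 + 36456/c((4 + 4)*2)) - 94935) = 1/((42009/48558 + 36456/12) - 94935) = 1/((42009*(1/48558) + 36456*(1/12)) - 94935) = 1/((14003/16186 + 3038) - 94935) = 1/(49187071/16186 - 94935) = 1/(-1487430839/16186) = -16186/1487430839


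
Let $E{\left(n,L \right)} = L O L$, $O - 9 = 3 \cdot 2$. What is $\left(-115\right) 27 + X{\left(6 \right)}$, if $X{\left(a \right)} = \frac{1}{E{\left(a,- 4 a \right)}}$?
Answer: $- \frac{26827199}{8640} \approx -3105.0$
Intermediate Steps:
$O = 15$ ($O = 9 + 3 \cdot 2 = 9 + 6 = 15$)
$E{\left(n,L \right)} = 15 L^{2}$ ($E{\left(n,L \right)} = L 15 L = 15 L L = 15 L^{2}$)
$X{\left(a \right)} = \frac{1}{240 a^{2}}$ ($X{\left(a \right)} = \frac{1}{15 \left(- 4 a\right)^{2}} = \frac{1}{15 \cdot 16 a^{2}} = \frac{1}{240 a^{2}}$)
$\left(-115\right) 27 + X{\left(6 \right)} = \left(-115\right) 27 + \frac{1}{240 \cdot 36} = -3105 + \frac{1}{240} \cdot \frac{1}{36} = -3105 + \frac{1}{8640} = - \frac{26827199}{8640}$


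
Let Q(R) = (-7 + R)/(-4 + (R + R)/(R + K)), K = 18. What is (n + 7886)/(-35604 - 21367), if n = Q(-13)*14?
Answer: -182078/1310333 ≈ -0.13896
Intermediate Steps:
Q(R) = (-7 + R)/(-4 + 2*R/(18 + R)) (Q(R) = (-7 + R)/(-4 + (R + R)/(R + 18)) = (-7 + R)/(-4 + (2*R)/(18 + R)) = (-7 + R)/(-4 + 2*R/(18 + R)))
n = 700/23 (n = ((126 - 1*(-13)**2 - 11*(-13))/(2*(36 - 13)))*14 = ((1/2)*(126 - 1*169 + 143)/23)*14 = ((1/2)*(1/23)*(126 - 169 + 143))*14 = ((1/2)*(1/23)*100)*14 = (50/23)*14 = 700/23 ≈ 30.435)
(n + 7886)/(-35604 - 21367) = (700/23 + 7886)/(-35604 - 21367) = (182078/23)/(-56971) = (182078/23)*(-1/56971) = -182078/1310333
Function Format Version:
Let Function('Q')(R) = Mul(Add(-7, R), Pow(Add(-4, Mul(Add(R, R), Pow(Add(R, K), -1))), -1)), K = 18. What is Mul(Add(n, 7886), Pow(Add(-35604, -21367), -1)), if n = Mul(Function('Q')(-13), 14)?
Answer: Rational(-182078, 1310333) ≈ -0.13896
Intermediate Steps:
Function('Q')(R) = Mul(Pow(Add(-4, Mul(2, R, Pow(Add(18, R), -1))), -1), Add(-7, R)) (Function('Q')(R) = Mul(Add(-7, R), Pow(Add(-4, Mul(Add(R, R), Pow(Add(R, 18), -1))), -1)) = Mul(Add(-7, R), Pow(Add(-4, Mul(Mul(2, R), Pow(Add(18, R), -1))), -1)) = Mul(Add(-7, R), Pow(Add(-4, Mul(2, R, Pow(Add(18, R), -1))), -1)) = Mul(Pow(Add(-4, Mul(2, R, Pow(Add(18, R), -1))), -1), Add(-7, R)))
n = Rational(700, 23) (n = Mul(Mul(Rational(1, 2), Pow(Add(36, -13), -1), Add(126, Mul(-1, Pow(-13, 2)), Mul(-11, -13))), 14) = Mul(Mul(Rational(1, 2), Pow(23, -1), Add(126, Mul(-1, 169), 143)), 14) = Mul(Mul(Rational(1, 2), Rational(1, 23), Add(126, -169, 143)), 14) = Mul(Mul(Rational(1, 2), Rational(1, 23), 100), 14) = Mul(Rational(50, 23), 14) = Rational(700, 23) ≈ 30.435)
Mul(Add(n, 7886), Pow(Add(-35604, -21367), -1)) = Mul(Add(Rational(700, 23), 7886), Pow(Add(-35604, -21367), -1)) = Mul(Rational(182078, 23), Pow(-56971, -1)) = Mul(Rational(182078, 23), Rational(-1, 56971)) = Rational(-182078, 1310333)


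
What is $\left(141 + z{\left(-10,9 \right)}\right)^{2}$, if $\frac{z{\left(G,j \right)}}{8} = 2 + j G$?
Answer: $316969$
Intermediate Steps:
$z{\left(G,j \right)} = 16 + 8 G j$ ($z{\left(G,j \right)} = 8 \left(2 + j G\right) = 8 \left(2 + G j\right) = 16 + 8 G j$)
$\left(141 + z{\left(-10,9 \right)}\right)^{2} = \left(141 + \left(16 + 8 \left(-10\right) 9\right)\right)^{2} = \left(141 + \left(16 - 720\right)\right)^{2} = \left(141 - 704\right)^{2} = \left(-563\right)^{2} = 316969$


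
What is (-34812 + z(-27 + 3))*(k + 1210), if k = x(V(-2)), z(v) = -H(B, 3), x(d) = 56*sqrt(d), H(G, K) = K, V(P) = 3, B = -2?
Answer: -42126150 - 1949640*sqrt(3) ≈ -4.5503e+7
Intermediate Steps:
z(v) = -3 (z(v) = -1*3 = -3)
k = 56*sqrt(3) ≈ 96.995
(-34812 + z(-27 + 3))*(k + 1210) = (-34812 - 3)*(56*sqrt(3) + 1210) = -34815*(1210 + 56*sqrt(3)) = -42126150 - 1949640*sqrt(3)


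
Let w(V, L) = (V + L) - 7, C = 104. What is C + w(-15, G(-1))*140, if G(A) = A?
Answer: -3116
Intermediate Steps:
w(V, L) = -7 + L + V (w(V, L) = (L + V) - 7 = -7 + L + V)
C + w(-15, G(-1))*140 = 104 + (-7 - 1 - 15)*140 = 104 - 23*140 = 104 - 3220 = -3116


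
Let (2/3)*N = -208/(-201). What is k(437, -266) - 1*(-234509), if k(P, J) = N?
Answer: 15712207/67 ≈ 2.3451e+5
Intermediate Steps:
N = 104/67 (N = 3*(-208/(-201))/2 = 3*(-208*(-1/201))/2 = (3/2)*(208/201) = 104/67 ≈ 1.5522)
k(P, J) = 104/67
k(437, -266) - 1*(-234509) = 104/67 - 1*(-234509) = 104/67 + 234509 = 15712207/67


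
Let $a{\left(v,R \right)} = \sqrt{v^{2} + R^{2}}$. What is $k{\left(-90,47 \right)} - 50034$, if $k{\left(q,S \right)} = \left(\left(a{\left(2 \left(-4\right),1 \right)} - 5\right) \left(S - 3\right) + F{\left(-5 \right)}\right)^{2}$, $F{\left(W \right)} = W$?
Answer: $126431 - 19800 \sqrt{65} \approx -33202.0$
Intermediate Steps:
$a{\left(v,R \right)} = \sqrt{R^{2} + v^{2}}$
$k{\left(q,S \right)} = \left(-5 + \left(-5 + \sqrt{65}\right) \left(-3 + S\right)\right)^{2}$ ($k{\left(q,S \right)} = \left(\left(\sqrt{1^{2} + \left(2 \left(-4\right)\right)^{2}} - 5\right) \left(S - 3\right) - 5\right)^{2} = \left(\left(\sqrt{1 + \left(-8\right)^{2}} - 5\right) \left(-3 + S\right) - 5\right)^{2} = \left(\left(\sqrt{1 + 64} - 5\right) \left(-3 + S\right) - 5\right)^{2} = \left(\left(\sqrt{65} - 5\right) \left(-3 + S\right) - 5\right)^{2} = \left(\left(-5 + \sqrt{65}\right) \left(-3 + S\right) - 5\right)^{2} = \left(-5 + \left(-5 + \sqrt{65}\right) \left(-3 + S\right)\right)^{2}$)
$k{\left(-90,47 \right)} - 50034 = \left(-10 + 3 \sqrt{65} + 5 \cdot 47 - 47 \sqrt{65}\right)^{2} - 50034 = \left(-10 + 3 \sqrt{65} + 235 - 47 \sqrt{65}\right)^{2} - 50034 = \left(225 - 44 \sqrt{65}\right)^{2} - 50034 = -50034 + \left(225 - 44 \sqrt{65}\right)^{2}$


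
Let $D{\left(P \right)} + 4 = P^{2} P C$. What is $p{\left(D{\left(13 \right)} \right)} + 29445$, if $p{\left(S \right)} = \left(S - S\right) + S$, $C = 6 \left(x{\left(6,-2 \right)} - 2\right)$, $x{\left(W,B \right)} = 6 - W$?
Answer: $3077$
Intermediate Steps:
$C = -12$ ($C = 6 \left(\left(6 - 6\right) - 2\right) = 6 \left(0 - 2\right) = 6 \left(-2\right) = -12$)
$D{\left(P \right)} = -4 - 12 P^{3}$ ($D{\left(P \right)} = -4 + P^{2} P \left(-12\right) = -4 + P^{3} \left(-12\right) = -4 - 12 P^{3}$)
$p{\left(S \right)} = S$ ($p{\left(S \right)} = 0 + S = S$)
$p{\left(D{\left(13 \right)} \right)} + 29445 = \left(-4 - 12 \cdot 13^{3}\right) + 29445 = \left(-4 - 26364\right) + 29445 = -26368 + 29445 = 3077$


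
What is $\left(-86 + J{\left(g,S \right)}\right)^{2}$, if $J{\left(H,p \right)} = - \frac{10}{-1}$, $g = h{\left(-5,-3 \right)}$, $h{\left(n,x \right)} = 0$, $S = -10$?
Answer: $5776$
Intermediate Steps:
$g = 0$
$J{\left(H,p \right)} = 10$ ($J{\left(H,p \right)} = \left(-10\right) \left(-1\right) = 10$)
$\left(-86 + J{\left(g,S \right)}\right)^{2} = \left(-86 + 10\right)^{2} = \left(-76\right)^{2} = 5776$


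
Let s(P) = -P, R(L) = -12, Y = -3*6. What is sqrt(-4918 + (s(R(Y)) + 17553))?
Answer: sqrt(12647) ≈ 112.46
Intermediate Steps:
Y = -18
sqrt(-4918 + (s(R(Y)) + 17553)) = sqrt(-4918 + (-1*(-12) + 17553)) = sqrt(-4918 + (12 + 17553)) = sqrt(-4918 + 17565) = sqrt(12647)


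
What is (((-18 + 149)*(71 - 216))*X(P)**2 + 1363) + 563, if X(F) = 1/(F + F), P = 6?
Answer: 258349/144 ≈ 1794.1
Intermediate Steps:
X(F) = 1/(2*F)
(((-18 + 149)*(71 - 216))*X(P)**2 + 1363) + 563 = (((-18 + 149)*(71 - 216))*((1/2)/6)**2 + 1363) + 563 = ((131*(-145))*((1/2)*(1/6))**2 + 1363) + 563 = (-18995*(1/12)**2 + 1363) + 563 = (-18995*1/144 + 1363) + 563 = (-18995/144 + 1363) + 563 = 177277/144 + 563 = 258349/144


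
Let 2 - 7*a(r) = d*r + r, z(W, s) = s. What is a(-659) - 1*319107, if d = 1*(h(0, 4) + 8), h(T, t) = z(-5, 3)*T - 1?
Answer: -2228475/7 ≈ -3.1835e+5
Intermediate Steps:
h(T, t) = -1 + 3*T (h(T, t) = 3*T - 1 = -1 + 3*T)
d = 7 (d = 1*((-1 + 3*0) + 8) = 1*((-1 + 0) + 8) = 1*(-1 + 8) = 1*7 = 7)
a(r) = 2/7 - 8*r/7 (a(r) = 2/7 - (7*r + r)/7 = 2/7 - 8*r/7)
a(-659) - 1*319107 = (2/7 - 8/7*(-659)) - 1*319107 = (2/7 + 5272/7) - 319107 = 5274/7 - 319107 = -2228475/7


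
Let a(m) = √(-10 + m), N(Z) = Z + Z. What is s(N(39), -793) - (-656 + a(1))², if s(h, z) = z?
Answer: -431120 + 3936*I ≈ -4.3112e+5 + 3936.0*I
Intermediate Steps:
N(Z) = 2*Z
s(N(39), -793) - (-656 + a(1))² = -793 - (-656 + √(-10 + 1))² = -793 - (-656 + √(-9))² = -793 - (-656 + 3*I)²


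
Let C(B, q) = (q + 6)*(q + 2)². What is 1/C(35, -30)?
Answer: -1/18816 ≈ -5.3146e-5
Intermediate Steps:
C(B, q) = (2 + q)²*(6 + q) (C(B, q) = (6 + q)*(2 + q)² = (2 + q)²*(6 + q))
1/C(35, -30) = 1/((2 - 30)²*(6 - 30)) = 1/((-28)²*(-24)) = 1/(784*(-24)) = 1/(-18816) = -1/18816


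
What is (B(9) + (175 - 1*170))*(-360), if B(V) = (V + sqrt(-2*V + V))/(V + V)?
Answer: -1980 - 60*I ≈ -1980.0 - 60.0*I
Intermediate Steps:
B(V) = (V + sqrt(-V))/(2*V) (B(V) = (V + sqrt(-V))/((2*V)) = (V + sqrt(-V))*(1/(2*V)) = (V + sqrt(-V))/(2*V))
(B(9) + (175 - 1*170))*(-360) = ((1/2)*(9 + sqrt(-1*9))/9 + (175 - 1*170))*(-360) = ((1/2)*(1/9)*(9 + sqrt(-9)) + (175 - 170))*(-360) = ((1/2)*(1/9)*(9 + 3*I) + 5)*(-360) = ((1/2 + I/6) + 5)*(-360) = (11/2 + I/6)*(-360) = -1980 - 60*I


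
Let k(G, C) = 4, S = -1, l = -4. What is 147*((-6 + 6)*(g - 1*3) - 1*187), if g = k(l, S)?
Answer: -27489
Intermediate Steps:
g = 4
147*((-6 + 6)*(g - 1*3) - 1*187) = 147*((-6 + 6)*(4 - 1*3) - 1*187) = 147*(0*(4 - 3) - 187) = 147*(0*1 - 187) = 147*(0 - 187) = 147*(-187) = -27489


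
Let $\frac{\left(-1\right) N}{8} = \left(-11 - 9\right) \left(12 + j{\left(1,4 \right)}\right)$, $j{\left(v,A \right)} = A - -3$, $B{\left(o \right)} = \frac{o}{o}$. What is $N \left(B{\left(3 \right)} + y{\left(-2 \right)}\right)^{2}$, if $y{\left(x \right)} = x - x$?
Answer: $3040$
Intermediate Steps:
$B{\left(o \right)} = 1$
$y{\left(x \right)} = 0$
$j{\left(v,A \right)} = 3 + A$ ($j{\left(v,A \right)} = A + 3 = 3 + A$)
$N = 3040$ ($N = - 8 \left(-11 - 9\right) \left(12 + \left(3 + 4\right)\right) = - 8 \left(- 20 \left(12 + 7\right)\right) = - 8 \left(\left(-20\right) 19\right) = \left(-8\right) \left(-380\right) = 3040$)
$N \left(B{\left(3 \right)} + y{\left(-2 \right)}\right)^{2} = 3040 \left(1 + 0\right)^{2} = 3040 \cdot 1^{2} = 3040 \cdot 1 = 3040$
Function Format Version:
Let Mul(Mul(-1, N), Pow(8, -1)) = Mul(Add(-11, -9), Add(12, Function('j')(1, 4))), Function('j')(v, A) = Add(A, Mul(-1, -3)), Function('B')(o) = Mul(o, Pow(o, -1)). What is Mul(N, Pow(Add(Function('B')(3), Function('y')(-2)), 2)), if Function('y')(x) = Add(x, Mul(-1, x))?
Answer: 3040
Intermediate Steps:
Function('B')(o) = 1
Function('y')(x) = 0
Function('j')(v, A) = Add(3, A) (Function('j')(v, A) = Add(A, 3) = Add(3, A))
N = 3040 (N = Mul(-8, Mul(Add(-11, -9), Add(12, Add(3, 4)))) = Mul(-8, Mul(-20, Add(12, 7))) = Mul(-8, Mul(-20, 19)) = Mul(-8, -380) = 3040)
Mul(N, Pow(Add(Function('B')(3), Function('y')(-2)), 2)) = Mul(3040, Pow(Add(1, 0), 2)) = Mul(3040, Pow(1, 2)) = Mul(3040, 1) = 3040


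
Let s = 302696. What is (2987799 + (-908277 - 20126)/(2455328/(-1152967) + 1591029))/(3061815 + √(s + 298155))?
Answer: 1678126249233196514735496/1719698278219558231616041 - 2740410915148688792*√600851/8598491391097791158080205 ≈ 0.97558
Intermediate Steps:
(2987799 + (-908277 - 20126)/(2455328/(-1152967) + 1591029))/(3061815 + √(s + 298155)) = (2987799 + (-908277 - 20126)/(2455328/(-1152967) + 1591029))/(3061815 + √(302696 + 298155)) = (2987799 - 928403/(2455328*(-1/1152967) + 1591029))/(3061815 + √600851) = (2987799 - 928403/(-2455328/1152967 + 1591029))/(3061815 + √600851) = (2987799 - 928403/1834401477715/1152967)/(3061815 + √600851) = (2987799 - 928403*1152967/1834401477715)/(3061815 + √600851) = (2987799 - 1070418021701/1834401477715)/(3061815 + √600851) = 5480821830297377584/(1834401477715*(3061815 + √600851))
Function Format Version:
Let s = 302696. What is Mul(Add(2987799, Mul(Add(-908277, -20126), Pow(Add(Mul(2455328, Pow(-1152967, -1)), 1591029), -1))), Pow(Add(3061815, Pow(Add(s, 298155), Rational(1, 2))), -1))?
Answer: Add(Rational(1678126249233196514735496, 1719698278219558231616041), Mul(Rational(-2740410915148688792, 8598491391097791158080205), Pow(600851, Rational(1, 2)))) ≈ 0.97558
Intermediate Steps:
Mul(Add(2987799, Mul(Add(-908277, -20126), Pow(Add(Mul(2455328, Pow(-1152967, -1)), 1591029), -1))), Pow(Add(3061815, Pow(Add(s, 298155), Rational(1, 2))), -1)) = Mul(Add(2987799, Mul(Add(-908277, -20126), Pow(Add(Mul(2455328, Pow(-1152967, -1)), 1591029), -1))), Pow(Add(3061815, Pow(Add(302696, 298155), Rational(1, 2))), -1)) = Mul(Add(2987799, Mul(-928403, Pow(Add(Mul(2455328, Rational(-1, 1152967)), 1591029), -1))), Pow(Add(3061815, Pow(600851, Rational(1, 2))), -1)) = Mul(Add(2987799, Mul(-928403, Pow(Add(Rational(-2455328, 1152967), 1591029), -1))), Pow(Add(3061815, Pow(600851, Rational(1, 2))), -1)) = Mul(Add(2987799, Mul(-928403, Pow(Rational(1834401477715, 1152967), -1))), Pow(Add(3061815, Pow(600851, Rational(1, 2))), -1)) = Mul(Add(2987799, Mul(-928403, Rational(1152967, 1834401477715))), Pow(Add(3061815, Pow(600851, Rational(1, 2))), -1)) = Mul(Add(2987799, Rational(-1070418021701, 1834401477715)), Pow(Add(3061815, Pow(600851, Rational(1, 2))), -1)) = Mul(Rational(5480821830297377584, 1834401477715), Pow(Add(3061815, Pow(600851, Rational(1, 2))), -1))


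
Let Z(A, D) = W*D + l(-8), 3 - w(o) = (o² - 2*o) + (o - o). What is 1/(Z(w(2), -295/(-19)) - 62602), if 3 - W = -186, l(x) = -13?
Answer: -19/1133930 ≈ -1.6756e-5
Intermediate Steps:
w(o) = 3 - o² + 2*o (w(o) = 3 - ((o² - 2*o) + (o - o)) = 3 - ((o² - 2*o) + 0) = 3 - (o² - 2*o) = 3 + (-o² + 2*o) = 3 - o² + 2*o)
W = 189 (W = 3 - 1*(-186) = 3 + 186 = 189)
Z(A, D) = -13 + 189*D (Z(A, D) = 189*D - 13 = -13 + 189*D)
1/(Z(w(2), -295/(-19)) - 62602) = 1/((-13 + 189*(-295/(-19))) - 62602) = 1/((-13 + 189*(-295*(-1/19))) - 62602) = 1/((-13 + 189*(295/19)) - 62602) = 1/((-13 + 55755/19) - 62602) = 1/(55508/19 - 62602) = 1/(-1133930/19) = -19/1133930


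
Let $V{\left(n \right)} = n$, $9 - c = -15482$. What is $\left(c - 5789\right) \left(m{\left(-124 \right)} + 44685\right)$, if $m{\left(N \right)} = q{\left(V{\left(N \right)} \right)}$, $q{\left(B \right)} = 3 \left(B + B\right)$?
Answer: $426315582$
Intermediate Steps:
$c = 15491$ ($c = 9 - -15482 = 9 + 15482 = 15491$)
$q{\left(B \right)} = 6 B$ ($q{\left(B \right)} = 3 \cdot 2 B = 6 B$)
$m{\left(N \right)} = 6 N$
$\left(c - 5789\right) \left(m{\left(-124 \right)} + 44685\right) = \left(15491 - 5789\right) \left(6 \left(-124\right) + 44685\right) = \left(15491 - 5789\right) \left(-744 + 44685\right) = \left(15491 - 5789\right) 43941 = 9702 \cdot 43941 = 426315582$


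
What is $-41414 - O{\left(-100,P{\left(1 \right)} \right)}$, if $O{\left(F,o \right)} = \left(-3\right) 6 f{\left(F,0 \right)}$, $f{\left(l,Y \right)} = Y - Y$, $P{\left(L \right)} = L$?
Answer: $-41414$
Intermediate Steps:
$f{\left(l,Y \right)} = 0$
$O{\left(F,o \right)} = 0$ ($O{\left(F,o \right)} = \left(-3\right) 6 \cdot 0 = \left(-18\right) 0 = 0$)
$-41414 - O{\left(-100,P{\left(1 \right)} \right)} = -41414 - 0 = -41414 + 0 = -41414$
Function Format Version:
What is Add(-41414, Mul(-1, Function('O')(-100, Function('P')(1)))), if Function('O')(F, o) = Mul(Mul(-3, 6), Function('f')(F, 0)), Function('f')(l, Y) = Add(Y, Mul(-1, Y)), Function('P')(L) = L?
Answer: -41414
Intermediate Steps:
Function('f')(l, Y) = 0
Function('O')(F, o) = 0 (Function('O')(F, o) = Mul(Mul(-3, 6), 0) = Mul(-18, 0) = 0)
Add(-41414, Mul(-1, Function('O')(-100, Function('P')(1)))) = Add(-41414, Mul(-1, 0)) = Add(-41414, 0) = -41414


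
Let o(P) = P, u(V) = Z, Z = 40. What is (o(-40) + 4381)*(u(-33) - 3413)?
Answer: -14642193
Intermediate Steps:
u(V) = 40
(o(-40) + 4381)*(u(-33) - 3413) = (-40 + 4381)*(40 - 3413) = 4341*(-3373) = -14642193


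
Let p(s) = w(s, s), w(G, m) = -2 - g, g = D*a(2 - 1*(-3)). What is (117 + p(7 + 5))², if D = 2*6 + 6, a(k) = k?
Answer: 625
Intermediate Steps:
D = 18 (D = 12 + 6 = 18)
g = 90 (g = 18*(2 - 1*(-3)) = 18*(2 + 3) = 18*5 = 90)
w(G, m) = -92 (w(G, m) = -2 - 1*90 = -2 - 90 = -92)
p(s) = -92
(117 + p(7 + 5))² = (117 - 92)² = 25² = 625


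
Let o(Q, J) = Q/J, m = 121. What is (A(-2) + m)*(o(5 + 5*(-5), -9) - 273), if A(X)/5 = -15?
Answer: -112102/9 ≈ -12456.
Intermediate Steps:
A(X) = -75 (A(X) = 5*(-15) = -75)
(A(-2) + m)*(o(5 + 5*(-5), -9) - 273) = (-75 + 121)*((5 + 5*(-5))/(-9) - 273) = 46*((5 - 25)*(-⅑) - 273) = 46*(-20*(-⅑) - 273) = 46*(20/9 - 273) = 46*(-2437/9) = -112102/9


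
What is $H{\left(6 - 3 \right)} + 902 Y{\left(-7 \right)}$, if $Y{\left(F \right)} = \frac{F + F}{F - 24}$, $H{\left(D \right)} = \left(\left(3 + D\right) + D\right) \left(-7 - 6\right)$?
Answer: $\frac{9001}{31} \approx 290.35$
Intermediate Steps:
$H{\left(D \right)} = -39 - 26 D$ ($H{\left(D \right)} = \left(3 + 2 D\right) \left(-13\right) = -39 - 26 D$)
$Y{\left(F \right)} = \frac{2 F}{-24 + F}$
$H{\left(6 - 3 \right)} + 902 Y{\left(-7 \right)} = \left(-39 - 26 \left(6 - 3\right)\right) + 902 \cdot 2 \left(-7\right) \frac{1}{-24 - 7} = \left(-39 - 78\right) + 902 \cdot 2 \left(-7\right) \frac{1}{-31} = \left(-39 - 78\right) + 902 \cdot 2 \left(-7\right) \left(- \frac{1}{31}\right) = -117 + 902 \cdot \frac{14}{31} = -117 + \frac{12628}{31} = \frac{9001}{31}$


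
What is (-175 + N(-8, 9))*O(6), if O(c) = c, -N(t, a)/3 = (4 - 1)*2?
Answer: -1158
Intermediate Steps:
N(t, a) = -18 (N(t, a) = -3*(4 - 1)*2 = -9*2 = -3*6 = -18)
(-175 + N(-8, 9))*O(6) = (-175 - 18)*6 = -193*6 = -1158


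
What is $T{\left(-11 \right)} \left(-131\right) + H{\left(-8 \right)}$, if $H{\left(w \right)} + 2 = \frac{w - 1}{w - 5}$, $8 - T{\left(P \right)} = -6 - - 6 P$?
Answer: $- \frac{136257}{13} \approx -10481.0$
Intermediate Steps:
$T{\left(P \right)} = 14 - 6 P$ ($T{\left(P \right)} = 8 - \left(-6 - - 6 P\right) = 8 - \left(-6 + 6 P\right) = 14 - 6 P$)
$H{\left(w \right)} = -2 + \frac{-1 + w}{-5 + w}$ ($H{\left(w \right)} = -2 + \frac{w - 1}{w - 5} = -2 + \frac{-1 + w}{-5 + w}$)
$T{\left(-11 \right)} \left(-131\right) + H{\left(-8 \right)} = \left(14 - -66\right) \left(-131\right) + \frac{9 - -8}{-5 - 8} = \left(14 + 66\right) \left(-131\right) + \frac{9 + 8}{-13} = 80 \left(-131\right) - \frac{17}{13} = -10480 - \frac{17}{13} = - \frac{136257}{13}$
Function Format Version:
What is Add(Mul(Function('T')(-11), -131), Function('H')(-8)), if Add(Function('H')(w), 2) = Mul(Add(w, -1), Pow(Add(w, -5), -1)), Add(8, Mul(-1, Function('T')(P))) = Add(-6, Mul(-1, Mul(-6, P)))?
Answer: Rational(-136257, 13) ≈ -10481.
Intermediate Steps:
Function('T')(P) = Add(14, Mul(-6, P)) (Function('T')(P) = Add(8, Mul(-1, Add(-6, Mul(-1, Mul(-6, P))))) = Add(8, Mul(-1, Add(-6, Mul(6, P)))) = Add(8, Add(6, Mul(-6, P))) = Add(14, Mul(-6, P)))
Function('H')(w) = Add(-2, Mul(Pow(Add(-5, w), -1), Add(-1, w))) (Function('H')(w) = Add(-2, Mul(Add(w, -1), Pow(Add(w, -5), -1))) = Add(-2, Mul(Add(-1, w), Pow(Add(-5, w), -1))) = Add(-2, Mul(Pow(Add(-5, w), -1), Add(-1, w))))
Add(Mul(Function('T')(-11), -131), Function('H')(-8)) = Add(Mul(Add(14, Mul(-6, -11)), -131), Mul(Pow(Add(-5, -8), -1), Add(9, Mul(-1, -8)))) = Add(Mul(Add(14, 66), -131), Mul(Pow(-13, -1), Add(9, 8))) = Add(Mul(80, -131), Mul(Rational(-1, 13), 17)) = Add(-10480, Rational(-17, 13)) = Rational(-136257, 13)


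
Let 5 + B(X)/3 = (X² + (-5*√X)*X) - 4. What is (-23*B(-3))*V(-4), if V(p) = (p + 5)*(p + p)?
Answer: 8280*I*√3 ≈ 14341.0*I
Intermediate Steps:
V(p) = 2*p*(5 + p) (V(p) = (5 + p)*(2*p) = 2*p*(5 + p))
B(X) = -27 - 15*X^(3/2) + 3*X² (B(X) = -15 + 3*((X² + (-5*√X)*X) - 4) = -15 + 3*((X² - 5*X^(3/2)) - 4) = -15 + 3*(-4 + X² - 5*X^(3/2)) = -15 + (-12 - 15*X^(3/2) + 3*X²) = -27 - 15*X^(3/2) + 3*X²)
(-23*B(-3))*V(-4) = (-23*(-27 - (-45)*I*√3 + 3*(-3)²))*(2*(-4)*(5 - 4)) = (-23*(-27 - (-45)*I*√3 + 3*9))*(2*(-4)*1) = -23*(-27 + 45*I*√3 + 27)*(-8) = -1035*I*√3*(-8) = 8280*I*√3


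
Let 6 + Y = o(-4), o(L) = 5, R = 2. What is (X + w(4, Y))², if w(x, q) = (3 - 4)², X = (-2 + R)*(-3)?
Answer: 1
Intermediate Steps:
Y = -1 (Y = -6 + 5 = -1)
X = 0 (X = (-2 + 2)*(-3) = 0*(-3) = 0)
w(x, q) = 1 (w(x, q) = (-1)² = 1)
(X + w(4, Y))² = (0 + 1)² = 1² = 1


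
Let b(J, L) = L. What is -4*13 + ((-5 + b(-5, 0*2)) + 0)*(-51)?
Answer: 203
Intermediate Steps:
-4*13 + ((-5 + b(-5, 0*2)) + 0)*(-51) = -4*13 + ((-5 + 0*2) + 0)*(-51) = -52 + ((-5 + 0) + 0)*(-51) = -52 + (-5 + 0)*(-51) = -52 - 5*(-51) = -52 + 255 = 203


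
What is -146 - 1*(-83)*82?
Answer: 6660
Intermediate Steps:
-146 - 1*(-83)*82 = -146 + 83*82 = -146 + 6806 = 6660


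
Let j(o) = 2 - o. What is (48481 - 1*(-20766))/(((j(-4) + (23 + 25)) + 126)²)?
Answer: 69247/32400 ≈ 2.1373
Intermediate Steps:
(48481 - 1*(-20766))/(((j(-4) + (23 + 25)) + 126)²) = (48481 - 1*(-20766))/((((2 - 1*(-4)) + (23 + 25)) + 126)²) = (48481 + 20766)/((((2 + 4) + 48) + 126)²) = 69247/(((6 + 48) + 126)²) = 69247/((54 + 126)²) = 69247/(180²) = 69247/32400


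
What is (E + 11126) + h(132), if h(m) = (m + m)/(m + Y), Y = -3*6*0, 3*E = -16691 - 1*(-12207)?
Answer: 28900/3 ≈ 9633.3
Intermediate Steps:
E = -4484/3 (E = (-16691 - 1*(-12207))/3 = (-16691 + 12207)/3 = (⅓)*(-4484) = -4484/3 ≈ -1494.7)
Y = 0 (Y = -18*0 = 0)
h(m) = 2 (h(m) = (m + m)/(m + 0) = (2*m)/m = 2)
(E + 11126) + h(132) = (-4484/3 + 11126) + 2 = 28894/3 + 2 = 28900/3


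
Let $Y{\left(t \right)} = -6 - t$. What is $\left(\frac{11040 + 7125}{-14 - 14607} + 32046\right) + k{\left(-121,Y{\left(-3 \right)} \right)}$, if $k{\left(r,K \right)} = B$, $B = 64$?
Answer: $\frac{469462145}{14621} \approx 32109.0$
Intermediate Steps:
$k{\left(r,K \right)} = 64$
$\left(\frac{11040 + 7125}{-14 - 14607} + 32046\right) + k{\left(-121,Y{\left(-3 \right)} \right)} = \left(\frac{11040 + 7125}{-14 - 14607} + 32046\right) + 64 = \left(\frac{18165}{-14621} + 32046\right) + 64 = \left(18165 \left(- \frac{1}{14621}\right) + 32046\right) + 64 = \left(- \frac{18165}{14621} + 32046\right) + 64 = \frac{468526401}{14621} + 64 = \frac{469462145}{14621}$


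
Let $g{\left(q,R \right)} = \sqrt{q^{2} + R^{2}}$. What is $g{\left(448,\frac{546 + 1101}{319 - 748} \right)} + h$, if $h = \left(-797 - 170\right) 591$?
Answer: $-571497 + \frac{\sqrt{4104497497}}{143} \approx -5.7105 \cdot 10^{5}$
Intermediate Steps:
$h = -571497$ ($h = \left(-967\right) 591 = -571497$)
$g{\left(q,R \right)} = \sqrt{R^{2} + q^{2}}$
$g{\left(448,\frac{546 + 1101}{319 - 748} \right)} + h = \sqrt{\left(\frac{546 + 1101}{319 - 748}\right)^{2} + 448^{2}} - 571497 = \sqrt{\left(\frac{1647}{-429}\right)^{2} + 200704} - 571497 = \sqrt{\left(1647 \left(- \frac{1}{429}\right)\right)^{2} + 200704} - 571497 = \sqrt{\left(- \frac{549}{143}\right)^{2} + 200704} - 571497 = \sqrt{\frac{301401}{20449} + 200704} - 571497 = \sqrt{\frac{4104497497}{20449}} - 571497 = \frac{\sqrt{4104497497}}{143} - 571497 = -571497 + \frac{\sqrt{4104497497}}{143}$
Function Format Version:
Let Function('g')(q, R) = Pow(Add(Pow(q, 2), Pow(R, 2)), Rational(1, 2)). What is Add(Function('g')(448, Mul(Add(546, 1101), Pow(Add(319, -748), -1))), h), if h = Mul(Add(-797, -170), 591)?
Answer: Add(-571497, Mul(Rational(1, 143), Pow(4104497497, Rational(1, 2)))) ≈ -5.7105e+5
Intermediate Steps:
h = -571497 (h = Mul(-967, 591) = -571497)
Function('g')(q, R) = Pow(Add(Pow(R, 2), Pow(q, 2)), Rational(1, 2))
Add(Function('g')(448, Mul(Add(546, 1101), Pow(Add(319, -748), -1))), h) = Add(Pow(Add(Pow(Mul(Add(546, 1101), Pow(Add(319, -748), -1)), 2), Pow(448, 2)), Rational(1, 2)), -571497) = Add(Pow(Add(Pow(Mul(1647, Pow(-429, -1)), 2), 200704), Rational(1, 2)), -571497) = Add(Pow(Add(Pow(Mul(1647, Rational(-1, 429)), 2), 200704), Rational(1, 2)), -571497) = Add(Pow(Add(Pow(Rational(-549, 143), 2), 200704), Rational(1, 2)), -571497) = Add(Pow(Add(Rational(301401, 20449), 200704), Rational(1, 2)), -571497) = Add(Pow(Rational(4104497497, 20449), Rational(1, 2)), -571497) = Add(Mul(Rational(1, 143), Pow(4104497497, Rational(1, 2))), -571497) = Add(-571497, Mul(Rational(1, 143), Pow(4104497497, Rational(1, 2))))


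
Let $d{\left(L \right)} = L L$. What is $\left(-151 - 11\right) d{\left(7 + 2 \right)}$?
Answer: $-13122$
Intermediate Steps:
$d{\left(L \right)} = L^{2}$
$\left(-151 - 11\right) d{\left(7 + 2 \right)} = \left(-151 - 11\right) \left(7 + 2\right)^{2} = - 162 \cdot 9^{2} = \left(-162\right) 81 = -13122$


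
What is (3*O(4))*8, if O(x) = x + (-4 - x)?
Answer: -96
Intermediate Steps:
O(x) = -4
(3*O(4))*8 = (3*(-4))*8 = -12*8 = -96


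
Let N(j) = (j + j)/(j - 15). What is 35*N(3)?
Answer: -35/2 ≈ -17.500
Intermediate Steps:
N(j) = 2*j/(-15 + j) (N(j) = (2*j)/(-15 + j) = 2*j/(-15 + j))
35*N(3) = 35*(2*3/(-15 + 3)) = 35*(2*3/(-12)) = 35*(2*3*(-1/12)) = 35*(-1/2) = -35/2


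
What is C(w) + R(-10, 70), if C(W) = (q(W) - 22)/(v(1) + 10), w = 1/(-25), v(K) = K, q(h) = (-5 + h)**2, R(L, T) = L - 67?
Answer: -527249/6875 ≈ -76.691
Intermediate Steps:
R(L, T) = -67 + L
w = -1/25 ≈ -0.040000
C(W) = -2 + (-5 + W)**2/11 (C(W) = ((-5 + W)**2 - 22)/(1 + 10) = (-22 + (-5 + W)**2)/11 = (-22 + (-5 + W)**2)*(1/11) = -2 + (-5 + W)**2/11)
C(w) + R(-10, 70) = (-2 + (-5 - 1/25)**2/11) + (-67 - 10) = (-2 + (-126/25)**2/11) - 77 = (-2 + (1/11)*(15876/625)) - 77 = (-2 + 15876/6875) - 77 = 2126/6875 - 77 = -527249/6875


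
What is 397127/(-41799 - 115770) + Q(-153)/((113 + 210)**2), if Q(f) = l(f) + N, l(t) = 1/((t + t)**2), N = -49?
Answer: -1293412285268245/513094573665612 ≈ -2.5208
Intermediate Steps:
l(t) = 1/(4*t**2) (l(t) = 1/((2*t)**2) = 1/(4*t**2))
Q(f) = -49 + 1/(4*f**2) (Q(f) = 1/(4*f**2) - 49 = -49 + 1/(4*f**2))
397127/(-41799 - 115770) + Q(-153)/((113 + 210)**2) = 397127/(-41799 - 115770) + (-49 + (1/4)/(-153)**2)/((113 + 210)**2) = 397127/(-157569) + (-49 + (1/4)*(1/23409))/(323**2) = 397127*(-1/157569) + (-49 + 1/93636)/104329 = -397127/157569 - 4588163/93636*1/104329 = -397127/157569 - 4588163/9768950244 = -1293412285268245/513094573665612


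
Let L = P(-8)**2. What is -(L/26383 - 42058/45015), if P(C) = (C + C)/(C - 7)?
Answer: 16643474954/17814461175 ≈ 0.93427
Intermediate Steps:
P(C) = 2*C/(-7 + C) (P(C) = (2*C)/(-7 + C) = 2*C/(-7 + C))
L = 256/225 (L = (2*(-8)/(-7 - 8))**2 = (2*(-8)/(-15))**2 = (2*(-8)*(-1/15))**2 = (16/15)**2 = 256/225 ≈ 1.1378)
-(L/26383 - 42058/45015) = -((256/225)/26383 - 42058/45015) = -((256/225)*(1/26383) - 42058*1/45015) = -(256/5936175 - 42058/45015) = -1*(-16643474954/17814461175) = 16643474954/17814461175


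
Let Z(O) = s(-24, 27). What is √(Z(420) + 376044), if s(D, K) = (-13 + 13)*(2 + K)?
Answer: 2*√94011 ≈ 613.22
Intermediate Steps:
s(D, K) = 0 (s(D, K) = 0*(2 + K) = 0)
Z(O) = 0
√(Z(420) + 376044) = √(0 + 376044) = √376044 = 2*√94011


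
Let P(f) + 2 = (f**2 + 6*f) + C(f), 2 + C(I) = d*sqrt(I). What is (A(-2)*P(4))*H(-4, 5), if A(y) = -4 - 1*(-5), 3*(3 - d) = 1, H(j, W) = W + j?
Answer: 124/3 ≈ 41.333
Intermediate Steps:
d = 8/3 (d = 3 - 1/3*1 = 3 - 1/3 = 8/3 ≈ 2.6667)
C(I) = -2 + 8*sqrt(I)/3
A(y) = 1 (A(y) = -4 + 5 = 1)
P(f) = -4 + f**2 + 6*f + 8*sqrt(f)/3 (P(f) = -2 + ((f**2 + 6*f) + (-2 + 8*sqrt(f)/3)) = -2 + (-2 + f**2 + 6*f + 8*sqrt(f)/3) = -4 + f**2 + 6*f + 8*sqrt(f)/3)
(A(-2)*P(4))*H(-4, 5) = (1*(-4 + 4**2 + 6*4 + 8*sqrt(4)/3))*(5 - 4) = (1*(-4 + 16 + 24 + (8/3)*2))*1 = (1*(-4 + 16 + 24 + 16/3))*1 = (1*(124/3))*1 = (124/3)*1 = 124/3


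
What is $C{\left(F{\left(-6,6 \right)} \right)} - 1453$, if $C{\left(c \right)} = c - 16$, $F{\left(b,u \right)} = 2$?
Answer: $-1467$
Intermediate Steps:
$C{\left(c \right)} = -16 + c$
$C{\left(F{\left(-6,6 \right)} \right)} - 1453 = \left(-16 + 2\right) - 1453 = -14 - 1453 = -1467$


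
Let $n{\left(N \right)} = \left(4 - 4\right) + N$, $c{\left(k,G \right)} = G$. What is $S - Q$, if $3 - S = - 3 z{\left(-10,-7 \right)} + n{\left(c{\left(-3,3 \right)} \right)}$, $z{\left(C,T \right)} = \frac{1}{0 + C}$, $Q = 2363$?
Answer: $- \frac{23633}{10} \approx -2363.3$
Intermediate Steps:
$n{\left(N \right)} = N$ ($n{\left(N \right)} = 0 + N = N$)
$z{\left(C,T \right)} = \frac{1}{C}$
$S = - \frac{3}{10}$ ($S = 3 - \left(- \frac{3}{-10} + 3\right) = 3 - \left(\left(-3\right) \left(- \frac{1}{10}\right) + 3\right) = 3 - \left(\frac{3}{10} + 3\right) = 3 - \frac{33}{10} = - \frac{3}{10} \approx -0.3$)
$S - Q = - \frac{3}{10} - 2363 = - \frac{23633}{10}$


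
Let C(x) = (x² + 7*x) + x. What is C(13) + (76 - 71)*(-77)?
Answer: -112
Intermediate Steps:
C(x) = x² + 8*x
C(13) + (76 - 71)*(-77) = 13*(8 + 13) + (76 - 71)*(-77) = 13*21 + 5*(-77) = 273 - 385 = -112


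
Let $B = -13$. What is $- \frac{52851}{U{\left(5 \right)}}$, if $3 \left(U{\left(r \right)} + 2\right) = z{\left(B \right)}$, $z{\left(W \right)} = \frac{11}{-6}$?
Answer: $\frac{951318}{47} \approx 20241.0$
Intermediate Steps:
$z{\left(W \right)} = - \frac{11}{6}$ ($z{\left(W \right)} = 11 \left(- \frac{1}{6}\right) = - \frac{11}{6}$)
$U{\left(r \right)} = - \frac{47}{18}$ ($U{\left(r \right)} = -2 + \frac{1}{3} \left(- \frac{11}{6}\right) = -2 - \frac{11}{18} = - \frac{47}{18}$)
$- \frac{52851}{U{\left(5 \right)}} = - \frac{52851}{- \frac{47}{18}} = \left(-52851\right) \left(- \frac{18}{47}\right) = \frac{951318}{47}$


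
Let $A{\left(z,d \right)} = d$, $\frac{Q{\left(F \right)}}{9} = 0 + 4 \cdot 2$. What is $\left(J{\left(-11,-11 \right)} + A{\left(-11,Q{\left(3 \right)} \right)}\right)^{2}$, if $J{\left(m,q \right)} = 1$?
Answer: $5329$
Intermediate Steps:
$Q{\left(F \right)} = 72$ ($Q{\left(F \right)} = 9 \left(0 + 4 \cdot 2\right) = 9 \left(0 + 8\right) = 9 \cdot 8 = 72$)
$\left(J{\left(-11,-11 \right)} + A{\left(-11,Q{\left(3 \right)} \right)}\right)^{2} = \left(1 + 72\right)^{2} = 73^{2} = 5329$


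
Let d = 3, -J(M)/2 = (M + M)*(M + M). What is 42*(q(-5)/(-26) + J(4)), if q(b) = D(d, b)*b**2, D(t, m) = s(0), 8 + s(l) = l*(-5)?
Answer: -65688/13 ≈ -5052.9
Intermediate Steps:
J(M) = -8*M**2 (J(M) = -2*(M + M)*(M + M) = -2*2*M*2*M = -8*M**2)
s(l) = -8 - 5*l (s(l) = -8 + l*(-5) = -8 - 5*l)
D(t, m) = -8 (D(t, m) = -8 - 5*0 = -8 + 0 = -8)
q(b) = -8*b**2
42*(q(-5)/(-26) + J(4)) = 42*(-8*(-5)**2/(-26) - 8*4**2) = 42*(-8*25*(-1/26) - 8*16) = 42*(-200*(-1/26) - 128) = 42*(100/13 - 128) = 42*(-1564/13) = -65688/13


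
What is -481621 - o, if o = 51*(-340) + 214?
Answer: -464495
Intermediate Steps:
o = -17126 (o = -17340 + 214 = -17126)
-481621 - o = -481621 - 1*(-17126) = -481621 + 17126 = -464495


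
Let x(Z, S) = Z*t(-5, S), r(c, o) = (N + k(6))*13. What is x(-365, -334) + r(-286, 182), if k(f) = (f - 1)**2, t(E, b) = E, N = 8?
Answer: 2254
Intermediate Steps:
k(f) = (-1 + f)**2
r(c, o) = 429 (r(c, o) = (8 + (-1 + 6)**2)*13 = (8 + 5**2)*13 = (8 + 25)*13 = 33*13 = 429)
x(Z, S) = -5*Z (x(Z, S) = Z*(-5) = -5*Z)
x(-365, -334) + r(-286, 182) = -5*(-365) + 429 = 1825 + 429 = 2254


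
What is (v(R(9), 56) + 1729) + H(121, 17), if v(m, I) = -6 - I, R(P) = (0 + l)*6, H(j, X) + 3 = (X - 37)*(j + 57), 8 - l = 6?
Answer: -1896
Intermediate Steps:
l = 2 (l = 8 - 1*6 = 8 - 6 = 2)
H(j, X) = -3 + (-37 + X)*(57 + j) (H(j, X) = -3 + (X - 37)*(j + 57) = -3 + (-37 + X)*(57 + j))
R(P) = 12 (R(P) = (0 + 2)*6 = 2*6 = 12)
(v(R(9), 56) + 1729) + H(121, 17) = ((-6 - 1*56) + 1729) + (-2112 - 37*121 + 57*17 + 17*121) = ((-6 - 56) + 1729) + (-2112 - 4477 + 969 + 2057) = (-62 + 1729) - 3563 = 1667 - 3563 = -1896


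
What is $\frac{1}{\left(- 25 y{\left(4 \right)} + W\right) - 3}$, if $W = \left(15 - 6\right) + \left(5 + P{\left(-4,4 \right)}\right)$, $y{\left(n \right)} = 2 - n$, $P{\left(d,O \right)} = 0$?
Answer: $\frac{1}{61} \approx 0.016393$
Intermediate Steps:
$W = 14$ ($W = \left(15 - 6\right) + \left(5 + 0\right) = 9 + 5 = 14$)
$\frac{1}{\left(- 25 y{\left(4 \right)} + W\right) - 3} = \frac{1}{\left(- 25 \left(2 - 4\right) + 14\right) - 3} = \frac{1}{\left(\left(-25\right) \left(-2\right) + 14\right) - 3} = \frac{1}{\left(50 + 14\right) - 3} = \frac{1}{64 - 3} = \frac{1}{61}$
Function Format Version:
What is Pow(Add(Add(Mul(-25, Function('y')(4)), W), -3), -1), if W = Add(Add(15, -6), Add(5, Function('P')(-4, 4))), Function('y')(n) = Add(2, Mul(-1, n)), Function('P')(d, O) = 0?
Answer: Rational(1, 61) ≈ 0.016393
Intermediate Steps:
W = 14 (W = Add(Add(15, -6), Add(5, 0)) = Add(9, 5) = 14)
Pow(Add(Add(Mul(-25, Function('y')(4)), W), -3), -1) = Pow(Add(Add(Mul(-25, Add(2, Mul(-1, 4))), 14), -3), -1) = Pow(Add(Add(Mul(-25, Add(2, -4)), 14), -3), -1) = Pow(Add(Add(Mul(-25, -2), 14), -3), -1) = Pow(Add(Add(50, 14), -3), -1) = Pow(Add(64, -3), -1) = Pow(61, -1) = Rational(1, 61)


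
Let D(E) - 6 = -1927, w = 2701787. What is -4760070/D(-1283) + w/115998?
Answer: 557348732687/222832158 ≈ 2501.2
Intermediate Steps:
D(E) = -1921 (D(E) = 6 - 1927 = -1921)
-4760070/D(-1283) + w/115998 = -4760070/(-1921) + 2701787/115998 = -4760070*(-1/1921) + 2701787*(1/115998) = 4760070/1921 + 2701787/115998 = 557348732687/222832158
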